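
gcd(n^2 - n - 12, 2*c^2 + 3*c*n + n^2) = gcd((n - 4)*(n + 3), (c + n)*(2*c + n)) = 1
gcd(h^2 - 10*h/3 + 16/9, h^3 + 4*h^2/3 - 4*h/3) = h - 2/3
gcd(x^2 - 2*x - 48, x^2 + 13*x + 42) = x + 6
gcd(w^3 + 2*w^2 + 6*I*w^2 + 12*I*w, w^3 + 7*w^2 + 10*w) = w^2 + 2*w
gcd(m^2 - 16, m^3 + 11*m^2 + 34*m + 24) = m + 4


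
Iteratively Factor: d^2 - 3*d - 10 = (d + 2)*(d - 5)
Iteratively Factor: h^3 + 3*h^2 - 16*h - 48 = (h + 4)*(h^2 - h - 12) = (h - 4)*(h + 4)*(h + 3)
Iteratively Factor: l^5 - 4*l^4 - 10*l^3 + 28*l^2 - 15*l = (l - 5)*(l^4 + l^3 - 5*l^2 + 3*l) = l*(l - 5)*(l^3 + l^2 - 5*l + 3) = l*(l - 5)*(l - 1)*(l^2 + 2*l - 3) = l*(l - 5)*(l - 1)^2*(l + 3)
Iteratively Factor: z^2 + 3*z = (z)*(z + 3)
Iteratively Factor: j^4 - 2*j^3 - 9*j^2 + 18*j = (j - 2)*(j^3 - 9*j) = (j - 2)*(j + 3)*(j^2 - 3*j) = (j - 3)*(j - 2)*(j + 3)*(j)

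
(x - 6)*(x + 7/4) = x^2 - 17*x/4 - 21/2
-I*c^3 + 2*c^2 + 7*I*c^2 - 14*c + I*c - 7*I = (c - 7)*(c + I)*(-I*c + 1)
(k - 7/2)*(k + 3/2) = k^2 - 2*k - 21/4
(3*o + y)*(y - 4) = 3*o*y - 12*o + y^2 - 4*y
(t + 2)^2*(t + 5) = t^3 + 9*t^2 + 24*t + 20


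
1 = 1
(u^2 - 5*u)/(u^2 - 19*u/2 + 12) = 2*u*(u - 5)/(2*u^2 - 19*u + 24)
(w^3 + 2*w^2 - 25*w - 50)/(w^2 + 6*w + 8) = (w^2 - 25)/(w + 4)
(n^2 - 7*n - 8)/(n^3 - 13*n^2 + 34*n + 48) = 1/(n - 6)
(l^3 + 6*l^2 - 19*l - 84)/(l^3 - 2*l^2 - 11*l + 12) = (l + 7)/(l - 1)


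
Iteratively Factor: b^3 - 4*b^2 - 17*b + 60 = (b + 4)*(b^2 - 8*b + 15) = (b - 3)*(b + 4)*(b - 5)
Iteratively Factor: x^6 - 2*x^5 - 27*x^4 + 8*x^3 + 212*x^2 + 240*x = (x + 3)*(x^5 - 5*x^4 - 12*x^3 + 44*x^2 + 80*x) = (x - 4)*(x + 3)*(x^4 - x^3 - 16*x^2 - 20*x) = x*(x - 4)*(x + 3)*(x^3 - x^2 - 16*x - 20) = x*(x - 4)*(x + 2)*(x + 3)*(x^2 - 3*x - 10) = x*(x - 5)*(x - 4)*(x + 2)*(x + 3)*(x + 2)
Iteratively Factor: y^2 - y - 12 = (y + 3)*(y - 4)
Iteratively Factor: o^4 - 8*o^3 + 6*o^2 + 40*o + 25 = (o + 1)*(o^3 - 9*o^2 + 15*o + 25) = (o + 1)^2*(o^2 - 10*o + 25) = (o - 5)*(o + 1)^2*(o - 5)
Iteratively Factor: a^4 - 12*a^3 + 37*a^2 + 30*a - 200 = (a - 4)*(a^3 - 8*a^2 + 5*a + 50) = (a - 5)*(a - 4)*(a^2 - 3*a - 10) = (a - 5)^2*(a - 4)*(a + 2)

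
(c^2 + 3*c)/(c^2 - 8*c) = (c + 3)/(c - 8)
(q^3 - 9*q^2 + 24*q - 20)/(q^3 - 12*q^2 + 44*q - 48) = (q^2 - 7*q + 10)/(q^2 - 10*q + 24)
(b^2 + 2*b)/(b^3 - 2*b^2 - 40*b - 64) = b/(b^2 - 4*b - 32)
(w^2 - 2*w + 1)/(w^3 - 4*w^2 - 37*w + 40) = (w - 1)/(w^2 - 3*w - 40)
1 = 1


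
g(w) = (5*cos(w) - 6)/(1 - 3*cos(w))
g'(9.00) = 0.38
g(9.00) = -2.83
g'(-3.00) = -0.12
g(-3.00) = -2.76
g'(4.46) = -4.11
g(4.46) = -4.14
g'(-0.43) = -1.82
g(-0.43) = 0.84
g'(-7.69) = -49.26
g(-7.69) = -10.16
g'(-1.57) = -13.06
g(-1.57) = -6.01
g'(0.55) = 2.80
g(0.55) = 1.12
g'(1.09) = 76.78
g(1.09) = 9.52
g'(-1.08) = -66.90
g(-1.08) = 8.80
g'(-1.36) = -91.72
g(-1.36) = -13.31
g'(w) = -5*sin(w)/(1 - 3*cos(w)) - 3*(5*cos(w) - 6)*sin(w)/(1 - 3*cos(w))^2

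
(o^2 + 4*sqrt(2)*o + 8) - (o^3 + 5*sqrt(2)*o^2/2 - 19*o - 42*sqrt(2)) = -o^3 - 5*sqrt(2)*o^2/2 + o^2 + 4*sqrt(2)*o + 19*o + 8 + 42*sqrt(2)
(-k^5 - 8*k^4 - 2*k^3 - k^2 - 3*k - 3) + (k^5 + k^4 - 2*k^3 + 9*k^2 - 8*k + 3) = -7*k^4 - 4*k^3 + 8*k^2 - 11*k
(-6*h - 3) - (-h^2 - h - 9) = h^2 - 5*h + 6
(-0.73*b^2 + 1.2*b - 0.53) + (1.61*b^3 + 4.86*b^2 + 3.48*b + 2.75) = 1.61*b^3 + 4.13*b^2 + 4.68*b + 2.22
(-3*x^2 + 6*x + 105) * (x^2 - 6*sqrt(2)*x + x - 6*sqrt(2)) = -3*x^4 + 3*x^3 + 18*sqrt(2)*x^3 - 18*sqrt(2)*x^2 + 111*x^2 - 666*sqrt(2)*x + 105*x - 630*sqrt(2)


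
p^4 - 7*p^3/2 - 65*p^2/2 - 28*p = p*(p - 8)*(p + 1)*(p + 7/2)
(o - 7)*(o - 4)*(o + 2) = o^3 - 9*o^2 + 6*o + 56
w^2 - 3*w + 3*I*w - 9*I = (w - 3)*(w + 3*I)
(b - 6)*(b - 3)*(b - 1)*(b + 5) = b^4 - 5*b^3 - 23*b^2 + 117*b - 90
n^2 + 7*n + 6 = (n + 1)*(n + 6)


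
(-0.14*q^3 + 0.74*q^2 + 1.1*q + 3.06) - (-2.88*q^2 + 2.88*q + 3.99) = -0.14*q^3 + 3.62*q^2 - 1.78*q - 0.93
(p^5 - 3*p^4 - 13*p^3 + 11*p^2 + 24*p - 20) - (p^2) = p^5 - 3*p^4 - 13*p^3 + 10*p^2 + 24*p - 20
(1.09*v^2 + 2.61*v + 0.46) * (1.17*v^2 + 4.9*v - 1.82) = 1.2753*v^4 + 8.3947*v^3 + 11.3434*v^2 - 2.4962*v - 0.8372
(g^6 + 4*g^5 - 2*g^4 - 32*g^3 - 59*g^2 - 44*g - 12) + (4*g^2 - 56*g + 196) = g^6 + 4*g^5 - 2*g^4 - 32*g^3 - 55*g^2 - 100*g + 184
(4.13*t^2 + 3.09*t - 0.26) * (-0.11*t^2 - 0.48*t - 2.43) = -0.4543*t^4 - 2.3223*t^3 - 11.4905*t^2 - 7.3839*t + 0.6318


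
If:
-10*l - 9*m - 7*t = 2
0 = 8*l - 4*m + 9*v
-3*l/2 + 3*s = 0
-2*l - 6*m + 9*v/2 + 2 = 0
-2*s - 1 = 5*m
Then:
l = 7/13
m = -4/13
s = 7/26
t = -60/91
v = -8/13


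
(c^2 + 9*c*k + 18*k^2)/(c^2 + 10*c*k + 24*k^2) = (c + 3*k)/(c + 4*k)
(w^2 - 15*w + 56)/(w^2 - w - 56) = (w - 7)/(w + 7)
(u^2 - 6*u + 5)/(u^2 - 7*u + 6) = (u - 5)/(u - 6)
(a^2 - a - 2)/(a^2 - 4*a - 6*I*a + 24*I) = (a^2 - a - 2)/(a^2 - 4*a - 6*I*a + 24*I)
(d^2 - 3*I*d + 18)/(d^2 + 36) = (d + 3*I)/(d + 6*I)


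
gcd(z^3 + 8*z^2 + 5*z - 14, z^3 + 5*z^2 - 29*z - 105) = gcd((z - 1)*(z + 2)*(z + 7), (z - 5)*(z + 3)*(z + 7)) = z + 7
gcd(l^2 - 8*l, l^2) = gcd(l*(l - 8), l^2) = l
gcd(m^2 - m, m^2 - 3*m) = m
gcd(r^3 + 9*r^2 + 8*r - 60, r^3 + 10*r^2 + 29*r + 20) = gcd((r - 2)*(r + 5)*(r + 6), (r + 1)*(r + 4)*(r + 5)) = r + 5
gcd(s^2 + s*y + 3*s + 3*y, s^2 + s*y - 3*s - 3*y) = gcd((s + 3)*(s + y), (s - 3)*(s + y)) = s + y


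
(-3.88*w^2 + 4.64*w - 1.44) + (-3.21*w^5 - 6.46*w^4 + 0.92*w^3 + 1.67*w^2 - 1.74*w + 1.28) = -3.21*w^5 - 6.46*w^4 + 0.92*w^3 - 2.21*w^2 + 2.9*w - 0.16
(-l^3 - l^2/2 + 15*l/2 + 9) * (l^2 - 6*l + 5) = -l^5 + 11*l^4/2 + 11*l^3/2 - 77*l^2/2 - 33*l/2 + 45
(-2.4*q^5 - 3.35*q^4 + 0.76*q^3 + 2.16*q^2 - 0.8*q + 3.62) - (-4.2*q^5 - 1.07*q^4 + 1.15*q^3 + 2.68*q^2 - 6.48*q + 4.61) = 1.8*q^5 - 2.28*q^4 - 0.39*q^3 - 0.52*q^2 + 5.68*q - 0.99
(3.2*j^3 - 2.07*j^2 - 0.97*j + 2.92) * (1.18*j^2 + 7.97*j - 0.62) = 3.776*j^5 + 23.0614*j^4 - 19.6265*j^3 - 3.0019*j^2 + 23.8738*j - 1.8104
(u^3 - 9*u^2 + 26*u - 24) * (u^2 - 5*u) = u^5 - 14*u^4 + 71*u^3 - 154*u^2 + 120*u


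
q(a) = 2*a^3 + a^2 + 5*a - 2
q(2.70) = 58.16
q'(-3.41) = 67.95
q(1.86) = 23.63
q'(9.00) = 509.00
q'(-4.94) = 141.54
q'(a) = 6*a^2 + 2*a + 5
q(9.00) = 1582.00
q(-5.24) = -288.50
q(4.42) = 212.34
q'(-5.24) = 159.27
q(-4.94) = -243.40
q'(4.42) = 131.06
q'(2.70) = 54.14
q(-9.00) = -1424.00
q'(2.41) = 44.67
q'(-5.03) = 146.75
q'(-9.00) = 473.00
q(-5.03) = -256.38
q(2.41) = 43.85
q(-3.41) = -86.73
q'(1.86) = 29.48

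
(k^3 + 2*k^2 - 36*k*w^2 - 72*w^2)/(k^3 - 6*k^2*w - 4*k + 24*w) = (k + 6*w)/(k - 2)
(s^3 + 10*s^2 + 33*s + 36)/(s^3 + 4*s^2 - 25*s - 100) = (s^2 + 6*s + 9)/(s^2 - 25)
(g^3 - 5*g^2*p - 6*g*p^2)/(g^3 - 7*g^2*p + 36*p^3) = g*(-g - p)/(-g^2 + g*p + 6*p^2)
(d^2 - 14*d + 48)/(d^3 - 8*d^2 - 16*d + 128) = (d - 6)/(d^2 - 16)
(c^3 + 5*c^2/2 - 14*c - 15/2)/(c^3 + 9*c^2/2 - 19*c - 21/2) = (c + 5)/(c + 7)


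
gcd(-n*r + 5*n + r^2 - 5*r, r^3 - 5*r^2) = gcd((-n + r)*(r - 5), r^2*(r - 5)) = r - 5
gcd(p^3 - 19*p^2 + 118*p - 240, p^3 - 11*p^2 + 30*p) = p^2 - 11*p + 30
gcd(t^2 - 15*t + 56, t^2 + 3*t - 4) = 1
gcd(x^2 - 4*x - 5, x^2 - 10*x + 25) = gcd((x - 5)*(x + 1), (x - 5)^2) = x - 5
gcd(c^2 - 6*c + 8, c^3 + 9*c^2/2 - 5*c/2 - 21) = c - 2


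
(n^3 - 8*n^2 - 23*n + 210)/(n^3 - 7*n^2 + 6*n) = (n^2 - 2*n - 35)/(n*(n - 1))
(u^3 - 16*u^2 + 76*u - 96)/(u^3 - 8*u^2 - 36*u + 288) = (u - 2)/(u + 6)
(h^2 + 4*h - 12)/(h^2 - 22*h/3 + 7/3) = 3*(h^2 + 4*h - 12)/(3*h^2 - 22*h + 7)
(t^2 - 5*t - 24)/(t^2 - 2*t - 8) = (-t^2 + 5*t + 24)/(-t^2 + 2*t + 8)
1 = 1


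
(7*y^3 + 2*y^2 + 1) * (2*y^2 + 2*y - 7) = 14*y^5 + 18*y^4 - 45*y^3 - 12*y^2 + 2*y - 7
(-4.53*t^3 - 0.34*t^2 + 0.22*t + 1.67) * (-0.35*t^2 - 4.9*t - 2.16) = 1.5855*t^5 + 22.316*t^4 + 11.3738*t^3 - 0.9281*t^2 - 8.6582*t - 3.6072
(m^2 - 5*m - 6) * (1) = m^2 - 5*m - 6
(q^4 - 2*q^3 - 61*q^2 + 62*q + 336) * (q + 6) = q^5 + 4*q^4 - 73*q^3 - 304*q^2 + 708*q + 2016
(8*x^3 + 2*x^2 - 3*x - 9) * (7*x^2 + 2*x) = 56*x^5 + 30*x^4 - 17*x^3 - 69*x^2 - 18*x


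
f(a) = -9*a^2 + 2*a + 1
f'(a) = 2 - 18*a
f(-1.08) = -11.66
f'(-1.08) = 21.44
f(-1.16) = -13.43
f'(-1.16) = 22.88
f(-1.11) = -12.31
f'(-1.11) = 21.98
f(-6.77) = -425.04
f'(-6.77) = 123.86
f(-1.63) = -26.17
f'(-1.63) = 31.34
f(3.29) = -89.84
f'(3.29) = -57.22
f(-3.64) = -125.53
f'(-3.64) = 67.52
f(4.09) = -141.37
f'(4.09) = -71.62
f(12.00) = -1271.00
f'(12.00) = -214.00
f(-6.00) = -335.00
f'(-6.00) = 110.00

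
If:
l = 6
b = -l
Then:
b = -6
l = 6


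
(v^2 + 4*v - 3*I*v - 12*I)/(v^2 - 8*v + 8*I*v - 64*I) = (v^2 + v*(4 - 3*I) - 12*I)/(v^2 + 8*v*(-1 + I) - 64*I)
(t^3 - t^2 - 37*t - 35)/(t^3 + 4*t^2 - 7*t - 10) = (t - 7)/(t - 2)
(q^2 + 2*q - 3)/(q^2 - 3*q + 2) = (q + 3)/(q - 2)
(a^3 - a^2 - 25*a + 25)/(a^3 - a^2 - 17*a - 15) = (a^2 + 4*a - 5)/(a^2 + 4*a + 3)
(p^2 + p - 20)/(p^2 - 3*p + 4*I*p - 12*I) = (p^2 + p - 20)/(p^2 + p*(-3 + 4*I) - 12*I)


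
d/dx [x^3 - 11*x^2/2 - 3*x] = 3*x^2 - 11*x - 3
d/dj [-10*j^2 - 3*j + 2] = -20*j - 3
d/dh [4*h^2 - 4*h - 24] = 8*h - 4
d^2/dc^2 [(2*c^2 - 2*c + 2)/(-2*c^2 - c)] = 4*(6*c^3 - 12*c^2 - 6*c - 1)/(c^3*(8*c^3 + 12*c^2 + 6*c + 1))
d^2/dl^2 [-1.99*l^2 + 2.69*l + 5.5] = -3.98000000000000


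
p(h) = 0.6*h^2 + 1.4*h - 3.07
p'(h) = 1.2*h + 1.4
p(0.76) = -1.66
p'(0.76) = 2.31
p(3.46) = 8.96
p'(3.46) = 5.55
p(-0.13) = -3.24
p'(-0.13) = 1.24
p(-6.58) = 13.70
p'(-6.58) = -6.50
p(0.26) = -2.67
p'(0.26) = 1.71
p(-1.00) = -3.87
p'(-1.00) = 0.20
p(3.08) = 6.93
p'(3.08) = 5.10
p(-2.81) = -2.27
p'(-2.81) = -1.97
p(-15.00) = 110.93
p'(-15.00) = -16.60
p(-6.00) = 10.13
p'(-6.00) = -5.80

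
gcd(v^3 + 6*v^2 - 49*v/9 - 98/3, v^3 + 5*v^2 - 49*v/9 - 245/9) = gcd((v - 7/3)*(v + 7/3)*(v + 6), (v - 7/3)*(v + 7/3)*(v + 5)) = v^2 - 49/9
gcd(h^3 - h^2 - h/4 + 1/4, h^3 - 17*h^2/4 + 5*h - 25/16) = h - 1/2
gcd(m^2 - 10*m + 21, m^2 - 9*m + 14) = m - 7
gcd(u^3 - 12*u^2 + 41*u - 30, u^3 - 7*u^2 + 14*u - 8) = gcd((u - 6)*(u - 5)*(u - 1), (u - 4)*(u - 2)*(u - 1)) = u - 1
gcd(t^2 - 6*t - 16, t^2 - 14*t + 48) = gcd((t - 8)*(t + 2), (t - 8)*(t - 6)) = t - 8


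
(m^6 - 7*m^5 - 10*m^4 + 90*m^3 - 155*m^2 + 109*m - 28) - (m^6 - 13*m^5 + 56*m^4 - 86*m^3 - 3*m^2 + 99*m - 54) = 6*m^5 - 66*m^4 + 176*m^3 - 152*m^2 + 10*m + 26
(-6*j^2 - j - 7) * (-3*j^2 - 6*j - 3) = 18*j^4 + 39*j^3 + 45*j^2 + 45*j + 21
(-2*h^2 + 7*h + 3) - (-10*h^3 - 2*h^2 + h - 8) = 10*h^3 + 6*h + 11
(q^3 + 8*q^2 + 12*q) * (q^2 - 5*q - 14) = q^5 + 3*q^4 - 42*q^3 - 172*q^2 - 168*q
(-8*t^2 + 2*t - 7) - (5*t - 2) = -8*t^2 - 3*t - 5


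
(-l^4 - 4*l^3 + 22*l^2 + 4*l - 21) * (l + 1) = -l^5 - 5*l^4 + 18*l^3 + 26*l^2 - 17*l - 21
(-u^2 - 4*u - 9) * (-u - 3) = u^3 + 7*u^2 + 21*u + 27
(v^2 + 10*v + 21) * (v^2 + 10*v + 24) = v^4 + 20*v^3 + 145*v^2 + 450*v + 504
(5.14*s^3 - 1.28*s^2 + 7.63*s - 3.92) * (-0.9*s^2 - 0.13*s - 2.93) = -4.626*s^5 + 0.4838*s^4 - 21.7608*s^3 + 6.2865*s^2 - 21.8463*s + 11.4856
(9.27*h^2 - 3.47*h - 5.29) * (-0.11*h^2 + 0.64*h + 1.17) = -1.0197*h^4 + 6.3145*h^3 + 9.207*h^2 - 7.4455*h - 6.1893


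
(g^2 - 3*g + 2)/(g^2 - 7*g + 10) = (g - 1)/(g - 5)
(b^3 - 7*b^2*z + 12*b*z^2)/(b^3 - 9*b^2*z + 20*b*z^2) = (-b + 3*z)/(-b + 5*z)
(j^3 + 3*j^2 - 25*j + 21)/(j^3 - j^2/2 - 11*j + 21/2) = 2*(j + 7)/(2*j + 7)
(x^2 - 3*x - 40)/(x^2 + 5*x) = (x - 8)/x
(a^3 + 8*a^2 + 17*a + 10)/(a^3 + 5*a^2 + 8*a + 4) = (a + 5)/(a + 2)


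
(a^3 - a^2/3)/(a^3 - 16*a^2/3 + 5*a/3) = a/(a - 5)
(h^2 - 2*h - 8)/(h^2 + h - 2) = (h - 4)/(h - 1)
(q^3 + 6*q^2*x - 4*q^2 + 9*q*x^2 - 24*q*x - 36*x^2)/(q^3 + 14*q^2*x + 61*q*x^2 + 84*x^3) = (q^2 + 3*q*x - 4*q - 12*x)/(q^2 + 11*q*x + 28*x^2)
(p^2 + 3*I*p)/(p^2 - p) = (p + 3*I)/(p - 1)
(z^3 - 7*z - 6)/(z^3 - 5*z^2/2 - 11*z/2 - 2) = 2*(z^2 - z - 6)/(2*z^2 - 7*z - 4)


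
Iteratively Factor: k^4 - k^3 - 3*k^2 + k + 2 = (k + 1)*(k^3 - 2*k^2 - k + 2) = (k - 2)*(k + 1)*(k^2 - 1) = (k - 2)*(k + 1)^2*(k - 1)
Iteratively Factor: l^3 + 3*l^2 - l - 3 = (l + 3)*(l^2 - 1) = (l + 1)*(l + 3)*(l - 1)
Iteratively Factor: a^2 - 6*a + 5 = (a - 5)*(a - 1)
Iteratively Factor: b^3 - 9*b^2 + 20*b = (b - 5)*(b^2 - 4*b) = b*(b - 5)*(b - 4)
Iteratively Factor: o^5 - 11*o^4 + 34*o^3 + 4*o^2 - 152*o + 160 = (o - 2)*(o^4 - 9*o^3 + 16*o^2 + 36*o - 80) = (o - 5)*(o - 2)*(o^3 - 4*o^2 - 4*o + 16) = (o - 5)*(o - 2)*(o + 2)*(o^2 - 6*o + 8) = (o - 5)*(o - 2)^2*(o + 2)*(o - 4)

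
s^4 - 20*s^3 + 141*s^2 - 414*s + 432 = (s - 8)*(s - 6)*(s - 3)^2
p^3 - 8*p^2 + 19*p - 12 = (p - 4)*(p - 3)*(p - 1)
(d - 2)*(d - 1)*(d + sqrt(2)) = d^3 - 3*d^2 + sqrt(2)*d^2 - 3*sqrt(2)*d + 2*d + 2*sqrt(2)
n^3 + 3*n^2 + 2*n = n*(n + 1)*(n + 2)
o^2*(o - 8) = o^3 - 8*o^2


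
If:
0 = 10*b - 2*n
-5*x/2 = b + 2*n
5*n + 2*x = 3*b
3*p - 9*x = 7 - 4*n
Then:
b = 0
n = 0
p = 7/3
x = 0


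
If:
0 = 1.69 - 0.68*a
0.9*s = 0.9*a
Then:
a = 2.49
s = 2.49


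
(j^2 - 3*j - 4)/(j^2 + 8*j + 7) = (j - 4)/(j + 7)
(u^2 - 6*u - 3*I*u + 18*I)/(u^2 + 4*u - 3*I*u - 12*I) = (u - 6)/(u + 4)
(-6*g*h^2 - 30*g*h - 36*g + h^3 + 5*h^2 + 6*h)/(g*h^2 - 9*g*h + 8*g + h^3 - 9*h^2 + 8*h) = (-6*g*h^2 - 30*g*h - 36*g + h^3 + 5*h^2 + 6*h)/(g*h^2 - 9*g*h + 8*g + h^3 - 9*h^2 + 8*h)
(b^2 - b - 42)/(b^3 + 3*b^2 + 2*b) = (b^2 - b - 42)/(b*(b^2 + 3*b + 2))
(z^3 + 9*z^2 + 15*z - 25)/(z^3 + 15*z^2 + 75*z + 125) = (z - 1)/(z + 5)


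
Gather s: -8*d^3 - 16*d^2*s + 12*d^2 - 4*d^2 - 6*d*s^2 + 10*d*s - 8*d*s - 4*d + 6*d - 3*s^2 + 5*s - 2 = -8*d^3 + 8*d^2 + 2*d + s^2*(-6*d - 3) + s*(-16*d^2 + 2*d + 5) - 2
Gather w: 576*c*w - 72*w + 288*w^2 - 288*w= 288*w^2 + w*(576*c - 360)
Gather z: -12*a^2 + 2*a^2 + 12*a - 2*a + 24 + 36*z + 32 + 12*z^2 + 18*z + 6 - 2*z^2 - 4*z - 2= -10*a^2 + 10*a + 10*z^2 + 50*z + 60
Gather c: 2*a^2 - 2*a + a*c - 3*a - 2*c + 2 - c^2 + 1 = 2*a^2 - 5*a - c^2 + c*(a - 2) + 3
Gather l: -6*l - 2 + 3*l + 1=-3*l - 1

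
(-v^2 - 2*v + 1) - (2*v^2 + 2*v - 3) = -3*v^2 - 4*v + 4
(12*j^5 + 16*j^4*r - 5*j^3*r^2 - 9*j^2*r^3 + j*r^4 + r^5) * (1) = 12*j^5 + 16*j^4*r - 5*j^3*r^2 - 9*j^2*r^3 + j*r^4 + r^5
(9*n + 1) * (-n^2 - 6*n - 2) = -9*n^3 - 55*n^2 - 24*n - 2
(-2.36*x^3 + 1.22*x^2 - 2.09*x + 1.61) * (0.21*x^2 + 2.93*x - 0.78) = -0.4956*x^5 - 6.6586*x^4 + 4.9765*x^3 - 6.7372*x^2 + 6.3475*x - 1.2558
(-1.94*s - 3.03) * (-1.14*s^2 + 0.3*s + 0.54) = 2.2116*s^3 + 2.8722*s^2 - 1.9566*s - 1.6362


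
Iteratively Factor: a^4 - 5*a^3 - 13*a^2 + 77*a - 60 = (a + 4)*(a^3 - 9*a^2 + 23*a - 15) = (a - 5)*(a + 4)*(a^2 - 4*a + 3) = (a - 5)*(a - 3)*(a + 4)*(a - 1)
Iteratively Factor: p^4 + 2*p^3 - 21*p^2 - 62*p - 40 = (p + 2)*(p^3 - 21*p - 20) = (p + 1)*(p + 2)*(p^2 - p - 20) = (p - 5)*(p + 1)*(p + 2)*(p + 4)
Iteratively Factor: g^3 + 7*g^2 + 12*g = (g)*(g^2 + 7*g + 12) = g*(g + 3)*(g + 4)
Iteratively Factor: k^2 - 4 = (k + 2)*(k - 2)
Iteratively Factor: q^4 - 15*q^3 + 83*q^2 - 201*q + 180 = (q - 4)*(q^3 - 11*q^2 + 39*q - 45) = (q - 5)*(q - 4)*(q^2 - 6*q + 9) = (q - 5)*(q - 4)*(q - 3)*(q - 3)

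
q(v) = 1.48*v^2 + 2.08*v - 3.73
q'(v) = 2.96*v + 2.08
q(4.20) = 31.11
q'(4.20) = 14.51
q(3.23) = 18.43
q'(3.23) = 11.64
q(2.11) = 7.25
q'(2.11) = 8.33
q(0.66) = -1.71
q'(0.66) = 4.03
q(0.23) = -3.17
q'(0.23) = 2.76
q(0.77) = -1.25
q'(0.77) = 4.36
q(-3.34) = 5.83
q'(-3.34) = -7.81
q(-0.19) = -4.07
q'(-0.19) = 1.52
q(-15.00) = 298.07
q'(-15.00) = -42.32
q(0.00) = -3.73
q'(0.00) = 2.08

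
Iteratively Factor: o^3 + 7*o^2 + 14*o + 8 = (o + 2)*(o^2 + 5*o + 4) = (o + 2)*(o + 4)*(o + 1)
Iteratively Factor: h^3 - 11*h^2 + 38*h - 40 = (h - 2)*(h^2 - 9*h + 20) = (h - 5)*(h - 2)*(h - 4)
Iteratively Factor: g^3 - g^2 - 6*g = (g - 3)*(g^2 + 2*g) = (g - 3)*(g + 2)*(g)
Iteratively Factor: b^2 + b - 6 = (b + 3)*(b - 2)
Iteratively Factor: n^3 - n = (n)*(n^2 - 1) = n*(n + 1)*(n - 1)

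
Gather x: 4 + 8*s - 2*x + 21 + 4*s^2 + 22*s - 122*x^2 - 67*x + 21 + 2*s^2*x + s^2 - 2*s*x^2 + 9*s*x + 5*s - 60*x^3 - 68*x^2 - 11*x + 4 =5*s^2 + 35*s - 60*x^3 + x^2*(-2*s - 190) + x*(2*s^2 + 9*s - 80) + 50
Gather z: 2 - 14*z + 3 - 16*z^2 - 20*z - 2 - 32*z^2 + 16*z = -48*z^2 - 18*z + 3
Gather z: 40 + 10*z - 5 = 10*z + 35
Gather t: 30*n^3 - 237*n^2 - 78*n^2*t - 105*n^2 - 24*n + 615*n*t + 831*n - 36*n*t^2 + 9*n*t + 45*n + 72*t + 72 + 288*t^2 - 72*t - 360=30*n^3 - 342*n^2 + 852*n + t^2*(288 - 36*n) + t*(-78*n^2 + 624*n) - 288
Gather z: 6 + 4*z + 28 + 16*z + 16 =20*z + 50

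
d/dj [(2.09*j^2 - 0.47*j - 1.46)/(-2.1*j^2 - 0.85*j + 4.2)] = (-2.7635*j^2 + 11.424*j - 3.215)/(4.41*j^4 + 3.57*j^3 - 16.9175*j^2 - 7.14*j + 17.64)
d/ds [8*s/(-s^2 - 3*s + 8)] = 8*(s^2 + 8)/(s^4 + 6*s^3 - 7*s^2 - 48*s + 64)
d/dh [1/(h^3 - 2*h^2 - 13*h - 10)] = (-3*h^2 + 4*h + 13)/(-h^3 + 2*h^2 + 13*h + 10)^2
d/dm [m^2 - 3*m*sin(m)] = -3*m*cos(m) + 2*m - 3*sin(m)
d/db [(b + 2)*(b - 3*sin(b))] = b - (b + 2)*(3*cos(b) - 1) - 3*sin(b)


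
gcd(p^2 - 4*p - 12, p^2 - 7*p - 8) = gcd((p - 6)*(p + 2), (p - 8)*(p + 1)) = 1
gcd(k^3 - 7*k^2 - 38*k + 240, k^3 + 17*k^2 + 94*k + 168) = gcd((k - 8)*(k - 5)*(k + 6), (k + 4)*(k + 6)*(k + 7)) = k + 6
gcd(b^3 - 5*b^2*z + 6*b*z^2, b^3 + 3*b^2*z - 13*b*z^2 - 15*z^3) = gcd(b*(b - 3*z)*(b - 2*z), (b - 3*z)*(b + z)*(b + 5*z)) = -b + 3*z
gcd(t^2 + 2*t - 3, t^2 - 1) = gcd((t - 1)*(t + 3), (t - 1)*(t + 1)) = t - 1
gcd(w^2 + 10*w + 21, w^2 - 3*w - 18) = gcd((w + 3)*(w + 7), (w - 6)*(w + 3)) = w + 3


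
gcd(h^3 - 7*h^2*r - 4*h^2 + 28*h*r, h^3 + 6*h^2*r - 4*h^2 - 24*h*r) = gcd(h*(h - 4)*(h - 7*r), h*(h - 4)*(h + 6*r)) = h^2 - 4*h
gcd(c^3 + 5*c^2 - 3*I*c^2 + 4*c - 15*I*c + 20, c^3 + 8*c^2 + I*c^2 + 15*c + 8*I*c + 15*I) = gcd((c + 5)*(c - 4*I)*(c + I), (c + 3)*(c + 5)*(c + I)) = c^2 + c*(5 + I) + 5*I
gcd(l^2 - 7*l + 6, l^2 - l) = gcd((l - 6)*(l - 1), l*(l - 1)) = l - 1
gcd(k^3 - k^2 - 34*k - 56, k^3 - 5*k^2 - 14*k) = k^2 - 5*k - 14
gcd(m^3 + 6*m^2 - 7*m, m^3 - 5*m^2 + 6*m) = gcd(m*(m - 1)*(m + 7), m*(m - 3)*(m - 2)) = m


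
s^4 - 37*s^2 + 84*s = s*(s - 4)*(s - 3)*(s + 7)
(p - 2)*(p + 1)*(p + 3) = p^3 + 2*p^2 - 5*p - 6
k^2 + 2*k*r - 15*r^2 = (k - 3*r)*(k + 5*r)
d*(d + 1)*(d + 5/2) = d^3 + 7*d^2/2 + 5*d/2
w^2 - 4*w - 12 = (w - 6)*(w + 2)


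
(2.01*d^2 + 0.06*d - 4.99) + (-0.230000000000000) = 2.01*d^2 + 0.06*d - 5.22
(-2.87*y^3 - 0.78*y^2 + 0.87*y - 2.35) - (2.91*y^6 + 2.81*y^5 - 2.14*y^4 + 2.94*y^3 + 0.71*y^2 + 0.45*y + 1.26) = -2.91*y^6 - 2.81*y^5 + 2.14*y^4 - 5.81*y^3 - 1.49*y^2 + 0.42*y - 3.61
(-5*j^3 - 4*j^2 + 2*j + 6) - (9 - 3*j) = -5*j^3 - 4*j^2 + 5*j - 3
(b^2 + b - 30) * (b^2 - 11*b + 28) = b^4 - 10*b^3 - 13*b^2 + 358*b - 840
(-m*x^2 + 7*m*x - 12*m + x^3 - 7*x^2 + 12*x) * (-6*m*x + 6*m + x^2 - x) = 6*m^2*x^3 - 48*m^2*x^2 + 114*m^2*x - 72*m^2 - 7*m*x^4 + 56*m*x^3 - 133*m*x^2 + 84*m*x + x^5 - 8*x^4 + 19*x^3 - 12*x^2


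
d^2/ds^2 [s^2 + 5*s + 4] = 2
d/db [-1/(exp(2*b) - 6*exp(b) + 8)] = 2*(exp(b) - 3)*exp(b)/(exp(2*b) - 6*exp(b) + 8)^2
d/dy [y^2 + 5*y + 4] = 2*y + 5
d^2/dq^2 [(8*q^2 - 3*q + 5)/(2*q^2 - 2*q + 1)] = 4*(10*q^3 + 6*q^2 - 21*q + 6)/(8*q^6 - 24*q^5 + 36*q^4 - 32*q^3 + 18*q^2 - 6*q + 1)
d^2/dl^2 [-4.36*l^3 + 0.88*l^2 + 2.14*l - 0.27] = 1.76 - 26.16*l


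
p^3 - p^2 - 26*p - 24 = (p - 6)*(p + 1)*(p + 4)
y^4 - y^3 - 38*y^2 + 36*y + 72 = (y - 6)*(y - 2)*(y + 1)*(y + 6)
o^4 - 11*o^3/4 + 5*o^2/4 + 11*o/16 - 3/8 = (o - 2)*(o - 3/4)*(o - 1/2)*(o + 1/2)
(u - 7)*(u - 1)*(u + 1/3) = u^3 - 23*u^2/3 + 13*u/3 + 7/3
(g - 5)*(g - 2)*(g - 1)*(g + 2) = g^4 - 6*g^3 + g^2 + 24*g - 20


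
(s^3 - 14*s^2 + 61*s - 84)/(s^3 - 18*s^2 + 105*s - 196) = (s - 3)/(s - 7)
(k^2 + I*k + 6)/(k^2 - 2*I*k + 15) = (k - 2*I)/(k - 5*I)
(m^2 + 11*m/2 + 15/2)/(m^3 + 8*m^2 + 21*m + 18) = (m + 5/2)/(m^2 + 5*m + 6)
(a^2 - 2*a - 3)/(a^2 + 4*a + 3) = (a - 3)/(a + 3)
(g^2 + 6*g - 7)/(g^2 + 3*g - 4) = (g + 7)/(g + 4)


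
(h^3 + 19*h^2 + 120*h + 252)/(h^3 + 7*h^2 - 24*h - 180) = (h + 7)/(h - 5)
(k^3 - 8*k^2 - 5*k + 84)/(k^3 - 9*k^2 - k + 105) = (k - 4)/(k - 5)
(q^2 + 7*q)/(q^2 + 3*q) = (q + 7)/(q + 3)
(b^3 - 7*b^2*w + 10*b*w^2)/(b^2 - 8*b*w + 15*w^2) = b*(-b + 2*w)/(-b + 3*w)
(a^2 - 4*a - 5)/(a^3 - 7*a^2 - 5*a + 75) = (a + 1)/(a^2 - 2*a - 15)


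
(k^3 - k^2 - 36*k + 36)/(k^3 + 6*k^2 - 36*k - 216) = (k - 1)/(k + 6)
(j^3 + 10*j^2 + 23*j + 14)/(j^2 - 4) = (j^2 + 8*j + 7)/(j - 2)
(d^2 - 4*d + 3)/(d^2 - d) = (d - 3)/d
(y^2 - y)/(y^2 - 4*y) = (y - 1)/(y - 4)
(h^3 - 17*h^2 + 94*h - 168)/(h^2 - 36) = (h^2 - 11*h + 28)/(h + 6)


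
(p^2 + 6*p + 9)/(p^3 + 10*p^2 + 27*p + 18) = (p + 3)/(p^2 + 7*p + 6)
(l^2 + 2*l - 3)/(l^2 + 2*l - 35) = (l^2 + 2*l - 3)/(l^2 + 2*l - 35)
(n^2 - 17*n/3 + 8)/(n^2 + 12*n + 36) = (n^2 - 17*n/3 + 8)/(n^2 + 12*n + 36)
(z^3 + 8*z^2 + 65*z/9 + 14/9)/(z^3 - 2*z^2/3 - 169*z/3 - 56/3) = (z + 2/3)/(z - 8)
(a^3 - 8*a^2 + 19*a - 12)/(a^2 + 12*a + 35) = (a^3 - 8*a^2 + 19*a - 12)/(a^2 + 12*a + 35)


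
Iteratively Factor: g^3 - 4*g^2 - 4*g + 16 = (g - 2)*(g^2 - 2*g - 8) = (g - 4)*(g - 2)*(g + 2)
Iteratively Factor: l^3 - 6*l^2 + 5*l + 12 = (l - 4)*(l^2 - 2*l - 3) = (l - 4)*(l + 1)*(l - 3)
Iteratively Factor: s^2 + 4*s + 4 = (s + 2)*(s + 2)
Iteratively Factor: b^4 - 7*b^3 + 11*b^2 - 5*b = (b - 5)*(b^3 - 2*b^2 + b) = b*(b - 5)*(b^2 - 2*b + 1) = b*(b - 5)*(b - 1)*(b - 1)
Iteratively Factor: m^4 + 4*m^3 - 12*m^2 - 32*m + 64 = (m + 4)*(m^3 - 12*m + 16) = (m + 4)^2*(m^2 - 4*m + 4) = (m - 2)*(m + 4)^2*(m - 2)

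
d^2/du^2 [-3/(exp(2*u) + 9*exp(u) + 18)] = 3*(-2*(2*exp(u) + 9)^2*exp(u) + (4*exp(u) + 9)*(exp(2*u) + 9*exp(u) + 18))*exp(u)/(exp(2*u) + 9*exp(u) + 18)^3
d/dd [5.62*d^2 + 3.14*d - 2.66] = 11.24*d + 3.14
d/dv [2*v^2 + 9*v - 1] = 4*v + 9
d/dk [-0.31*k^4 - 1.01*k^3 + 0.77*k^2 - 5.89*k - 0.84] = -1.24*k^3 - 3.03*k^2 + 1.54*k - 5.89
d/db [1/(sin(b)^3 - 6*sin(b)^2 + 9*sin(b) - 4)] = 3*(3 - sin(b))*cos(b)/((sin(b) - 4)^2*(sin(b) - 1)^3)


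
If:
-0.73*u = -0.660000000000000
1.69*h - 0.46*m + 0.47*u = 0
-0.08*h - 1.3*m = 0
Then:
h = -0.25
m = 0.02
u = 0.90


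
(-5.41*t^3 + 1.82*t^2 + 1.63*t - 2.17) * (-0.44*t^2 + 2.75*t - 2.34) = 2.3804*t^5 - 15.6783*t^4 + 16.9472*t^3 + 1.1785*t^2 - 9.7817*t + 5.0778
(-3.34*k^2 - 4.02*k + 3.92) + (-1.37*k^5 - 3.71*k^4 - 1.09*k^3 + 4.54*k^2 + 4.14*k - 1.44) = -1.37*k^5 - 3.71*k^4 - 1.09*k^3 + 1.2*k^2 + 0.12*k + 2.48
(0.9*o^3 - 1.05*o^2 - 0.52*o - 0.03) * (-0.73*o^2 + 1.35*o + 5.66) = -0.657*o^5 + 1.9815*o^4 + 4.0561*o^3 - 6.6231*o^2 - 2.9837*o - 0.1698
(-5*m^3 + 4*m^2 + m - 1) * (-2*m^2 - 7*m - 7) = 10*m^5 + 27*m^4 + 5*m^3 - 33*m^2 + 7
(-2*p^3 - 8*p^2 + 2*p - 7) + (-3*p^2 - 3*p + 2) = -2*p^3 - 11*p^2 - p - 5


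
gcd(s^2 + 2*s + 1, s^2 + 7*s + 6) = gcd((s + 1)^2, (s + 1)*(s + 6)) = s + 1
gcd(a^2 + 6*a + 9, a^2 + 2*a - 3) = a + 3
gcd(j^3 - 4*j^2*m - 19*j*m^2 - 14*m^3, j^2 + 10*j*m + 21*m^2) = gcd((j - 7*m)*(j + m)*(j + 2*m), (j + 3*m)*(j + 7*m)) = 1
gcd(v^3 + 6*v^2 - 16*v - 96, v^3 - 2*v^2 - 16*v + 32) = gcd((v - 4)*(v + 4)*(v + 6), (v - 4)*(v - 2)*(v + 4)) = v^2 - 16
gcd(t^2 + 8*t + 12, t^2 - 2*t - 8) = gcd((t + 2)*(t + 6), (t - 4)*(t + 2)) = t + 2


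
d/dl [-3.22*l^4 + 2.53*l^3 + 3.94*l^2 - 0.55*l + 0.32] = -12.88*l^3 + 7.59*l^2 + 7.88*l - 0.55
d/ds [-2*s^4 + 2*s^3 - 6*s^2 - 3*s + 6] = -8*s^3 + 6*s^2 - 12*s - 3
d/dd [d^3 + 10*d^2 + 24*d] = 3*d^2 + 20*d + 24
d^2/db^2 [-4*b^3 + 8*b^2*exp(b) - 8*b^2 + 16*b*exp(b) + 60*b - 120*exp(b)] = 8*b^2*exp(b) + 48*b*exp(b) - 24*b - 72*exp(b) - 16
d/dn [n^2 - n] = 2*n - 1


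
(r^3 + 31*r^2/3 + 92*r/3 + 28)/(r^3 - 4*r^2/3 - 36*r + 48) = (3*r^2 + 13*r + 14)/(3*r^2 - 22*r + 24)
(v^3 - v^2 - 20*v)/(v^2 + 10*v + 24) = v*(v - 5)/(v + 6)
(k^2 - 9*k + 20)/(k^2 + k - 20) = (k - 5)/(k + 5)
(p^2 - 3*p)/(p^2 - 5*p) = (p - 3)/(p - 5)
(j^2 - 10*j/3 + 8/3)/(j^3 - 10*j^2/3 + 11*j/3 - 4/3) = (j - 2)/(j^2 - 2*j + 1)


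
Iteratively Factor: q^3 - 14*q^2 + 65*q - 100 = (q - 5)*(q^2 - 9*q + 20) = (q - 5)^2*(q - 4)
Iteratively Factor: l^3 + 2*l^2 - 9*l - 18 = (l - 3)*(l^2 + 5*l + 6) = (l - 3)*(l + 3)*(l + 2)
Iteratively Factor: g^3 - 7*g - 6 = (g + 1)*(g^2 - g - 6) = (g + 1)*(g + 2)*(g - 3)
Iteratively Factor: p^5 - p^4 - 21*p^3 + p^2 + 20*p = (p - 1)*(p^4 - 21*p^2 - 20*p) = (p - 5)*(p - 1)*(p^3 + 5*p^2 + 4*p) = (p - 5)*(p - 1)*(p + 4)*(p^2 + p) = (p - 5)*(p - 1)*(p + 1)*(p + 4)*(p)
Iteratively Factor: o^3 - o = (o)*(o^2 - 1) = o*(o - 1)*(o + 1)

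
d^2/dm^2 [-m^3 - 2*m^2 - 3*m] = -6*m - 4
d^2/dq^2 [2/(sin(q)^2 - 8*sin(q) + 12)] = 4*(-2*sin(q)^4 + 12*sin(q)^3 - 5*sin(q)^2 - 72*sin(q) + 52)/(sin(q)^2 - 8*sin(q) + 12)^3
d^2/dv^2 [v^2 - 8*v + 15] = 2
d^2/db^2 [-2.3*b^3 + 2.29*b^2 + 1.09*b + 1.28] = 4.58 - 13.8*b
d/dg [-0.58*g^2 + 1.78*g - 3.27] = 1.78 - 1.16*g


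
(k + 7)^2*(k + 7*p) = k^3 + 7*k^2*p + 14*k^2 + 98*k*p + 49*k + 343*p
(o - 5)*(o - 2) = o^2 - 7*o + 10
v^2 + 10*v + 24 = (v + 4)*(v + 6)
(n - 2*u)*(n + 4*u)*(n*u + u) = n^3*u + 2*n^2*u^2 + n^2*u - 8*n*u^3 + 2*n*u^2 - 8*u^3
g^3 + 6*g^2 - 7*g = g*(g - 1)*(g + 7)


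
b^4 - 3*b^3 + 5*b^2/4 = b^2*(b - 5/2)*(b - 1/2)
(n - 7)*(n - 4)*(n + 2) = n^3 - 9*n^2 + 6*n + 56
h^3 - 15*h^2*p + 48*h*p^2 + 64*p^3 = (h - 8*p)^2*(h + p)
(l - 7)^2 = l^2 - 14*l + 49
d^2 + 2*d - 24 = (d - 4)*(d + 6)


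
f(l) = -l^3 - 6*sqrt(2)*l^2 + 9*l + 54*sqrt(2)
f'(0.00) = 9.00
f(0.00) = 76.37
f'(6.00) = -200.82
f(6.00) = -391.10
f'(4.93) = -147.58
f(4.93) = -205.32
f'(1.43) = -21.40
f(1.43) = 68.96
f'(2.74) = -60.02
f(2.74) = 16.75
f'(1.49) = -22.95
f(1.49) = 67.63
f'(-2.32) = 32.22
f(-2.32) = 22.30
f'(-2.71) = 32.96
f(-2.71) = 9.56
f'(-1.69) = 29.11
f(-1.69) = 41.75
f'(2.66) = -57.37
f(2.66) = 21.45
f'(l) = -3*l^2 - 12*sqrt(2)*l + 9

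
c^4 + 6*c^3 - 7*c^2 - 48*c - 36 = (c - 3)*(c + 1)*(c + 2)*(c + 6)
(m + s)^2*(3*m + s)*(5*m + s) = 15*m^4 + 38*m^3*s + 32*m^2*s^2 + 10*m*s^3 + s^4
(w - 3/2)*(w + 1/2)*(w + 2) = w^3 + w^2 - 11*w/4 - 3/2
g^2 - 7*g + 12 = (g - 4)*(g - 3)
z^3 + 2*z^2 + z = z*(z + 1)^2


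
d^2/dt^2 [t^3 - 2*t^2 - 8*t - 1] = 6*t - 4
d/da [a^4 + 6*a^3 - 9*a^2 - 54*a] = 4*a^3 + 18*a^2 - 18*a - 54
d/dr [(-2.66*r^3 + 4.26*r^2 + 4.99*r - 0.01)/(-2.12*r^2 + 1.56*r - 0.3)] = (5.6392*r^4 - 8.2992*r^3 + 19.6184*r^2 - 2.5984*r - 1.4814)/(4.4944*r^4 - 6.6144*r^3 + 3.7056*r^2 - 0.936*r + 0.09)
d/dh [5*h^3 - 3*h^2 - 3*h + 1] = 15*h^2 - 6*h - 3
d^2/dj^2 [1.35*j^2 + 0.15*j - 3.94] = 2.70000000000000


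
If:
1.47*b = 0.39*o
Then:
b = 0.26530612244898*o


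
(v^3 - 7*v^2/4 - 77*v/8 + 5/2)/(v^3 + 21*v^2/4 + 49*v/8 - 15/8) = (v - 4)/(v + 3)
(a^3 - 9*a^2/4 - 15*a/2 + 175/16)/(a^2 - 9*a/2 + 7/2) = (8*a^2 + 10*a - 25)/(8*(a - 1))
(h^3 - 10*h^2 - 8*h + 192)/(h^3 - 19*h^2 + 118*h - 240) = (h + 4)/(h - 5)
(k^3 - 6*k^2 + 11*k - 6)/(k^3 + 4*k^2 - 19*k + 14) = (k - 3)/(k + 7)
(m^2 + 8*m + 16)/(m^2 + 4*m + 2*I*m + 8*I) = (m + 4)/(m + 2*I)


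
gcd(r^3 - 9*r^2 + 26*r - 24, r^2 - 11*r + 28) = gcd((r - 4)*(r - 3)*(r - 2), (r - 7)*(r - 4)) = r - 4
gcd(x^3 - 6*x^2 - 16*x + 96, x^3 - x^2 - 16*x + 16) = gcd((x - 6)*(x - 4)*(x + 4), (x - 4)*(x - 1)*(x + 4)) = x^2 - 16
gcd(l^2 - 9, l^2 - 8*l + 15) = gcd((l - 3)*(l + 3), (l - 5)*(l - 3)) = l - 3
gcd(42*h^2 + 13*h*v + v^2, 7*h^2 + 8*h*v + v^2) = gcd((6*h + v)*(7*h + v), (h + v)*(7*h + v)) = 7*h + v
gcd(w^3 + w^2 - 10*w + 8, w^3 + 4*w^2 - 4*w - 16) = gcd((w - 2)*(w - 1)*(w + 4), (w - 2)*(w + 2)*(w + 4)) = w^2 + 2*w - 8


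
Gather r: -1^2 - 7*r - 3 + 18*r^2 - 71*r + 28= 18*r^2 - 78*r + 24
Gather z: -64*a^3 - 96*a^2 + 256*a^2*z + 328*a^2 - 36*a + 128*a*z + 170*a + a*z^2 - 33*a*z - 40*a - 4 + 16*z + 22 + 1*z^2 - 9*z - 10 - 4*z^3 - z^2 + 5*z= -64*a^3 + 232*a^2 + a*z^2 + 94*a - 4*z^3 + z*(256*a^2 + 95*a + 12) + 8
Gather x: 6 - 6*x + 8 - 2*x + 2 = 16 - 8*x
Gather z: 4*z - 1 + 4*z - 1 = 8*z - 2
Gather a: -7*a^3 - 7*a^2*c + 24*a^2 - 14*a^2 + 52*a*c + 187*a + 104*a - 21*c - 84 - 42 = -7*a^3 + a^2*(10 - 7*c) + a*(52*c + 291) - 21*c - 126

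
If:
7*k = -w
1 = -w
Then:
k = 1/7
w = -1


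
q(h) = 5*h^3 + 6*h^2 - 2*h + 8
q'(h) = 15*h^2 + 12*h - 2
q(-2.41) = -22.32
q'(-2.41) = 56.20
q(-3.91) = -191.33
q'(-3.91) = 180.40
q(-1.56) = 6.74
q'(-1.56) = 15.78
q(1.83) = 55.08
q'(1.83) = 70.19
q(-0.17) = 8.49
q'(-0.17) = -3.61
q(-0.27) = 8.88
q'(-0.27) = -4.15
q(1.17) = 21.88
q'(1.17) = 32.57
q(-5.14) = -502.19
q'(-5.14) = 332.61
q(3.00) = 191.00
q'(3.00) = 169.00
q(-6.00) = -844.00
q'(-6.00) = 466.00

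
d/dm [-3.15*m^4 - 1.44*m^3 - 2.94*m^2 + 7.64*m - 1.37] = -12.6*m^3 - 4.32*m^2 - 5.88*m + 7.64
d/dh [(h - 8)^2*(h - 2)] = 3*(h - 8)*(h - 4)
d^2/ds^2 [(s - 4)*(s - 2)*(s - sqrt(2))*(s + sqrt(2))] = 12*s^2 - 36*s + 12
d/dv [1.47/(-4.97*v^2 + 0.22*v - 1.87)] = (14.6118*v - 0.3234)/(4.97*v^2 - 0.22*v + 1.87)^2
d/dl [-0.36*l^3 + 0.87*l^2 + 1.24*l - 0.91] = -1.08*l^2 + 1.74*l + 1.24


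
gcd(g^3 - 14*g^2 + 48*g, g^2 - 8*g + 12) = g - 6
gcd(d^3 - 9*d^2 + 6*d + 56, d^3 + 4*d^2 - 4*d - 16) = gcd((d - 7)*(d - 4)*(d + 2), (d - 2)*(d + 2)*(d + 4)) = d + 2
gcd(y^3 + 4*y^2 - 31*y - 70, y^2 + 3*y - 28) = y + 7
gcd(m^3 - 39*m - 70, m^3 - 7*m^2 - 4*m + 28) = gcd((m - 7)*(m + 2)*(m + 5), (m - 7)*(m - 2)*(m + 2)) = m^2 - 5*m - 14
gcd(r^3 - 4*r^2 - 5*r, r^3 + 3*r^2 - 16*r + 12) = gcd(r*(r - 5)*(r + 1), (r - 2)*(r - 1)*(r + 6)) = 1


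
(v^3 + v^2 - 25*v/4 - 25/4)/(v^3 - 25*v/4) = (v + 1)/v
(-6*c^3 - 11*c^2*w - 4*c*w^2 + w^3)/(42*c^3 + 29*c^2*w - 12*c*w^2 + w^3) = (c + w)/(-7*c + w)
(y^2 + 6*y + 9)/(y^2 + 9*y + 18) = (y + 3)/(y + 6)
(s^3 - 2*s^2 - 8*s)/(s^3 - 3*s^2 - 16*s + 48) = s*(s + 2)/(s^2 + s - 12)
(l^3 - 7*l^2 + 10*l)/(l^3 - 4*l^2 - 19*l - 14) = l*(-l^2 + 7*l - 10)/(-l^3 + 4*l^2 + 19*l + 14)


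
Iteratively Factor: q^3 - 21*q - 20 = (q + 4)*(q^2 - 4*q - 5) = (q - 5)*(q + 4)*(q + 1)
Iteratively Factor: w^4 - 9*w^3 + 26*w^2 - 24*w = (w - 4)*(w^3 - 5*w^2 + 6*w) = w*(w - 4)*(w^2 - 5*w + 6) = w*(w - 4)*(w - 3)*(w - 2)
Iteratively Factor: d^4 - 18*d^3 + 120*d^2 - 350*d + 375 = (d - 5)*(d^3 - 13*d^2 + 55*d - 75) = (d - 5)^2*(d^2 - 8*d + 15) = (d - 5)^3*(d - 3)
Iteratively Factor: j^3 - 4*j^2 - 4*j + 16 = (j + 2)*(j^2 - 6*j + 8) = (j - 4)*(j + 2)*(j - 2)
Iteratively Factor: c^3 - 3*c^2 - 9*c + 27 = (c + 3)*(c^2 - 6*c + 9) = (c - 3)*(c + 3)*(c - 3)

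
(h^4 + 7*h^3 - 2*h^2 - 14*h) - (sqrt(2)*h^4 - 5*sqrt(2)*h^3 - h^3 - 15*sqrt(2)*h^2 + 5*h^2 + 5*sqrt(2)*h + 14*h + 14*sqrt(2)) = -sqrt(2)*h^4 + h^4 + 5*sqrt(2)*h^3 + 8*h^3 - 7*h^2 + 15*sqrt(2)*h^2 - 28*h - 5*sqrt(2)*h - 14*sqrt(2)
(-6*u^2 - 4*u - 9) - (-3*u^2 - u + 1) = -3*u^2 - 3*u - 10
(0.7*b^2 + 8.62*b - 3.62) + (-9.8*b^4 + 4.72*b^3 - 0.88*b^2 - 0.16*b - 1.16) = -9.8*b^4 + 4.72*b^3 - 0.18*b^2 + 8.46*b - 4.78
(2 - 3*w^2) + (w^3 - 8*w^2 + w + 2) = w^3 - 11*w^2 + w + 4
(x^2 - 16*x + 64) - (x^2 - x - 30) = 94 - 15*x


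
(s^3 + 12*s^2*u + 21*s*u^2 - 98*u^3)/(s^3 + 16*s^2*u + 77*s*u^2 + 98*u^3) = (s - 2*u)/(s + 2*u)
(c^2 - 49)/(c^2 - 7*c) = (c + 7)/c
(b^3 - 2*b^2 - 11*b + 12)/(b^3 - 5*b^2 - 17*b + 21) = (b - 4)/(b - 7)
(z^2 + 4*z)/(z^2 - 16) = z/(z - 4)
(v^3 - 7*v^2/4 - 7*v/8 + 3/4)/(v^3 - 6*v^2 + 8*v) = (v^2 + v/4 - 3/8)/(v*(v - 4))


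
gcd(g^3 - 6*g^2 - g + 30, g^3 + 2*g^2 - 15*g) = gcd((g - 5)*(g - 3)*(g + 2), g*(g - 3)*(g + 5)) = g - 3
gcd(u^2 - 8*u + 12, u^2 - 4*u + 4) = u - 2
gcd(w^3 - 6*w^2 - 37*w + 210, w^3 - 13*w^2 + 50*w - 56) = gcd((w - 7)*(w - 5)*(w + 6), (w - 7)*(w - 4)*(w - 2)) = w - 7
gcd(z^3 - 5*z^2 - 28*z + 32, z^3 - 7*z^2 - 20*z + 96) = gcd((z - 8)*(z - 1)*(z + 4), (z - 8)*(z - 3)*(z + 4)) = z^2 - 4*z - 32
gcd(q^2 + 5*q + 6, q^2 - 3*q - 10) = q + 2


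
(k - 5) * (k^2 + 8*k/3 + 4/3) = k^3 - 7*k^2/3 - 12*k - 20/3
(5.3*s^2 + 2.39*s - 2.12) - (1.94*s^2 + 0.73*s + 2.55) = 3.36*s^2 + 1.66*s - 4.67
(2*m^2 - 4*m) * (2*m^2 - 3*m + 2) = 4*m^4 - 14*m^3 + 16*m^2 - 8*m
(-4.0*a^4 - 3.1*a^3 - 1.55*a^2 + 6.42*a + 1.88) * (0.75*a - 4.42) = -3.0*a^5 + 15.355*a^4 + 12.5395*a^3 + 11.666*a^2 - 26.9664*a - 8.3096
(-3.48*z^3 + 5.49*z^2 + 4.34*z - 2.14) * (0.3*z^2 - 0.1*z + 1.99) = -1.044*z^5 + 1.995*z^4 - 6.1722*z^3 + 9.8491*z^2 + 8.8506*z - 4.2586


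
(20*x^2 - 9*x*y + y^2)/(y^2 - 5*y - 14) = (-20*x^2 + 9*x*y - y^2)/(-y^2 + 5*y + 14)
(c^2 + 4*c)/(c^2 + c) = (c + 4)/(c + 1)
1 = 1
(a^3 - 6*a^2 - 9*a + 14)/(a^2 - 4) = (a^2 - 8*a + 7)/(a - 2)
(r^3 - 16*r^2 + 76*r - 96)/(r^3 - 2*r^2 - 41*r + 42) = (r^3 - 16*r^2 + 76*r - 96)/(r^3 - 2*r^2 - 41*r + 42)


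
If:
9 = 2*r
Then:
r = 9/2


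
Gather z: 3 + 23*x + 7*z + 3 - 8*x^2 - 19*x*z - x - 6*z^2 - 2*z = -8*x^2 + 22*x - 6*z^2 + z*(5 - 19*x) + 6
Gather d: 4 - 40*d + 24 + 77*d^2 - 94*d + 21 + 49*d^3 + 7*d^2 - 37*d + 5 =49*d^3 + 84*d^2 - 171*d + 54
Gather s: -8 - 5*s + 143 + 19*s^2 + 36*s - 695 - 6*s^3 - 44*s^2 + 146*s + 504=-6*s^3 - 25*s^2 + 177*s - 56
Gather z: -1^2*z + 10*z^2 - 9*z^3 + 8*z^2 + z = -9*z^3 + 18*z^2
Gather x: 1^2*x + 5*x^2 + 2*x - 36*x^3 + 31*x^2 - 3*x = -36*x^3 + 36*x^2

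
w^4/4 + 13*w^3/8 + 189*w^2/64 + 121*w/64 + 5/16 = (w/4 + 1)*(w + 1/4)*(w + 1)*(w + 5/4)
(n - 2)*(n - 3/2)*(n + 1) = n^3 - 5*n^2/2 - n/2 + 3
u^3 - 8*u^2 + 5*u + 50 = (u - 5)^2*(u + 2)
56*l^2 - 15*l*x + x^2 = (-8*l + x)*(-7*l + x)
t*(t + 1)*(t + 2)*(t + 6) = t^4 + 9*t^3 + 20*t^2 + 12*t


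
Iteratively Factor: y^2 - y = (y - 1)*(y)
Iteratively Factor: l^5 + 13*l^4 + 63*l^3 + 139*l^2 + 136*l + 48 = (l + 4)*(l^4 + 9*l^3 + 27*l^2 + 31*l + 12) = (l + 1)*(l + 4)*(l^3 + 8*l^2 + 19*l + 12) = (l + 1)*(l + 3)*(l + 4)*(l^2 + 5*l + 4) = (l + 1)*(l + 3)*(l + 4)^2*(l + 1)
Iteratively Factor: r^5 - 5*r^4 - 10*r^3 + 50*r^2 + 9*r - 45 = (r + 1)*(r^4 - 6*r^3 - 4*r^2 + 54*r - 45) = (r + 1)*(r + 3)*(r^3 - 9*r^2 + 23*r - 15) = (r - 5)*(r + 1)*(r + 3)*(r^2 - 4*r + 3) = (r - 5)*(r - 1)*(r + 1)*(r + 3)*(r - 3)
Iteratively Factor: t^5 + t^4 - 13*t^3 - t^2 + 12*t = (t - 1)*(t^4 + 2*t^3 - 11*t^2 - 12*t) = (t - 3)*(t - 1)*(t^3 + 5*t^2 + 4*t) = (t - 3)*(t - 1)*(t + 1)*(t^2 + 4*t) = t*(t - 3)*(t - 1)*(t + 1)*(t + 4)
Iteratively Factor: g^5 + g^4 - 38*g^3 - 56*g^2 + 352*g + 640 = (g - 4)*(g^4 + 5*g^3 - 18*g^2 - 128*g - 160) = (g - 4)*(g + 4)*(g^3 + g^2 - 22*g - 40) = (g - 4)*(g + 4)^2*(g^2 - 3*g - 10) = (g - 5)*(g - 4)*(g + 4)^2*(g + 2)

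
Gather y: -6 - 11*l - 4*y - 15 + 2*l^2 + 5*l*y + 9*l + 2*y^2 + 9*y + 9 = 2*l^2 - 2*l + 2*y^2 + y*(5*l + 5) - 12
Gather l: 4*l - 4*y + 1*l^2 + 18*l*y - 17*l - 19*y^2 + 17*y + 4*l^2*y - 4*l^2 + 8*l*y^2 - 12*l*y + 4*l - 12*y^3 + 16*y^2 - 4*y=l^2*(4*y - 3) + l*(8*y^2 + 6*y - 9) - 12*y^3 - 3*y^2 + 9*y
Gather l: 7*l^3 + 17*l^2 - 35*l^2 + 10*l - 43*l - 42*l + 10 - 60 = 7*l^3 - 18*l^2 - 75*l - 50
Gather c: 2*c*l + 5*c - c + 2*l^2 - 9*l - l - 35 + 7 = c*(2*l + 4) + 2*l^2 - 10*l - 28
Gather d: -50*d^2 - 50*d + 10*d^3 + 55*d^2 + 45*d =10*d^3 + 5*d^2 - 5*d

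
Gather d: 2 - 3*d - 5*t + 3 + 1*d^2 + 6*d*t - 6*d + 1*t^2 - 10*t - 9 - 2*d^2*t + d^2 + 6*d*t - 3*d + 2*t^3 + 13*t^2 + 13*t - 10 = d^2*(2 - 2*t) + d*(12*t - 12) + 2*t^3 + 14*t^2 - 2*t - 14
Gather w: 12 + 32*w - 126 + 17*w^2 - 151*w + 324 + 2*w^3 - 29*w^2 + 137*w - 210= 2*w^3 - 12*w^2 + 18*w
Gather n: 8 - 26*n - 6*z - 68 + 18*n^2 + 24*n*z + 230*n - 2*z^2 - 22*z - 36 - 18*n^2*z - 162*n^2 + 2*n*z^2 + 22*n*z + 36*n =n^2*(-18*z - 144) + n*(2*z^2 + 46*z + 240) - 2*z^2 - 28*z - 96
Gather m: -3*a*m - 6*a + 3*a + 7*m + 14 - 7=-3*a + m*(7 - 3*a) + 7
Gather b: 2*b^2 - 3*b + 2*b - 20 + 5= 2*b^2 - b - 15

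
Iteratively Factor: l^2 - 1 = (l - 1)*(l + 1)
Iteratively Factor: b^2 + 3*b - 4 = (b + 4)*(b - 1)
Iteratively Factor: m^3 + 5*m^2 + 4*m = (m)*(m^2 + 5*m + 4) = m*(m + 4)*(m + 1)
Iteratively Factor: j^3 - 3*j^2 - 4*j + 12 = (j - 2)*(j^2 - j - 6) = (j - 2)*(j + 2)*(j - 3)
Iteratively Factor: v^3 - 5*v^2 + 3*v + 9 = (v - 3)*(v^2 - 2*v - 3) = (v - 3)^2*(v + 1)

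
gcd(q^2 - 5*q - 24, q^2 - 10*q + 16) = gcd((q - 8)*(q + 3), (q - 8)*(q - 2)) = q - 8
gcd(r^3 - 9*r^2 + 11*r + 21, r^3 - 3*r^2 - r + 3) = r^2 - 2*r - 3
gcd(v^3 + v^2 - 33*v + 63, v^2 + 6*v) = 1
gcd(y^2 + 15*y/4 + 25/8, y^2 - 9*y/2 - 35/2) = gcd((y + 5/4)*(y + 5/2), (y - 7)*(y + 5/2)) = y + 5/2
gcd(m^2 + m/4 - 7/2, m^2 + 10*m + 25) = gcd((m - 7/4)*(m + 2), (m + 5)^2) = 1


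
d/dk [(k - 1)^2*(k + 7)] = (k - 1)*(3*k + 13)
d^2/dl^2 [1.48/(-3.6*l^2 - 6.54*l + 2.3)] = (38.3616*l^2 + 69.69024*l - 1.48*(7.2*l + 6.54)*(14.4*l + 13.08) - 24.5088)/(3.6*l^2 + 6.54*l - 2.3)^3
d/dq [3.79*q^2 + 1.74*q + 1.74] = 7.58*q + 1.74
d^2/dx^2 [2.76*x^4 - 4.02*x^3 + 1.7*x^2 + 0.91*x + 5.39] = 33.12*x^2 - 24.12*x + 3.4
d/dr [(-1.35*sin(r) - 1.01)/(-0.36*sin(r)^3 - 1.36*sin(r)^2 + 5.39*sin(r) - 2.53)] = (-0.972*sin(r)^3 - 2.9268*sin(r)^2 - 2.7472*sin(r) + 8.8594)*cos(r)/(0.1296*sin(r)^6 + 0.9792*sin(r)^5 - 2.0312*sin(r)^4 - 12.8392*sin(r)^3 + 35.9337*sin(r)^2 - 27.2734*sin(r) + 6.4009)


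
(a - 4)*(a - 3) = a^2 - 7*a + 12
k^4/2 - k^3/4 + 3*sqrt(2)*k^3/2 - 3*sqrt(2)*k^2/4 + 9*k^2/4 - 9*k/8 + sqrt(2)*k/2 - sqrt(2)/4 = (k/2 + sqrt(2))*(k - 1/2)*(k + sqrt(2)/2)^2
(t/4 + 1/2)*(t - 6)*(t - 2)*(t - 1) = t^4/4 - 7*t^3/4 + t^2/2 + 7*t - 6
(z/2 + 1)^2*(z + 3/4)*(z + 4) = z^4/4 + 35*z^3/16 + 13*z^2/2 + 31*z/4 + 3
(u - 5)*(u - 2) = u^2 - 7*u + 10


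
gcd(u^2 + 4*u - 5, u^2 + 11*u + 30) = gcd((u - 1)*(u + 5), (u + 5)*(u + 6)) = u + 5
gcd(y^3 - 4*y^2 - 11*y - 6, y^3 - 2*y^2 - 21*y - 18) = y^2 - 5*y - 6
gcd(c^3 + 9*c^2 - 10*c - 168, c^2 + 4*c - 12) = c + 6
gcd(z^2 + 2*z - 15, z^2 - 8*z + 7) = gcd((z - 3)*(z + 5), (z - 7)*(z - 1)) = 1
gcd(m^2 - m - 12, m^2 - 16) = m - 4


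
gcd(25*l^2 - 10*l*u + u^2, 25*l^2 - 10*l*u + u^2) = 25*l^2 - 10*l*u + u^2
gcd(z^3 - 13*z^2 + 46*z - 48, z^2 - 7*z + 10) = z - 2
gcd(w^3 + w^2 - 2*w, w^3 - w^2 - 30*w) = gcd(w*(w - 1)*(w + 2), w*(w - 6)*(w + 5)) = w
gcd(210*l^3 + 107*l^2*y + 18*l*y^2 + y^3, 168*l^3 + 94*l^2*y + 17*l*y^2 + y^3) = 42*l^2 + 13*l*y + y^2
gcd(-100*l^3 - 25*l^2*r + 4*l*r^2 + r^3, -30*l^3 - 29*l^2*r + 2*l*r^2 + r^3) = -5*l + r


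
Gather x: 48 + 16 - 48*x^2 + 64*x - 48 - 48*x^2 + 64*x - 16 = -96*x^2 + 128*x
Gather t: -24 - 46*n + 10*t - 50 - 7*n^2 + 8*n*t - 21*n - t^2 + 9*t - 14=-7*n^2 - 67*n - t^2 + t*(8*n + 19) - 88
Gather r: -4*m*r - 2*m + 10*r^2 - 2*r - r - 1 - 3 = -2*m + 10*r^2 + r*(-4*m - 3) - 4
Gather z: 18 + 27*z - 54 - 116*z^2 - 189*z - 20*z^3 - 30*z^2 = -20*z^3 - 146*z^2 - 162*z - 36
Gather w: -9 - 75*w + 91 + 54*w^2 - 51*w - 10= 54*w^2 - 126*w + 72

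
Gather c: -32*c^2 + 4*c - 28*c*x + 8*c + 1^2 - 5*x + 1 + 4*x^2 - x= -32*c^2 + c*(12 - 28*x) + 4*x^2 - 6*x + 2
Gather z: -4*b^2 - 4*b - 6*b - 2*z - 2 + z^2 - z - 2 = -4*b^2 - 10*b + z^2 - 3*z - 4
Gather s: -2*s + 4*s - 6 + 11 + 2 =2*s + 7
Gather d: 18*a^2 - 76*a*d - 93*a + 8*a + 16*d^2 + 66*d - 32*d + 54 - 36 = 18*a^2 - 85*a + 16*d^2 + d*(34 - 76*a) + 18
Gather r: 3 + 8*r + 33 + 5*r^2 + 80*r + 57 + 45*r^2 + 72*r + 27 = 50*r^2 + 160*r + 120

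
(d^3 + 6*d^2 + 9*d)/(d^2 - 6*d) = (d^2 + 6*d + 9)/(d - 6)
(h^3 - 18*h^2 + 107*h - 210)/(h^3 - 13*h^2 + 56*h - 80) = (h^2 - 13*h + 42)/(h^2 - 8*h + 16)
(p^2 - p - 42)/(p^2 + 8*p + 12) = (p - 7)/(p + 2)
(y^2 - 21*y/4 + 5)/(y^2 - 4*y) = (y - 5/4)/y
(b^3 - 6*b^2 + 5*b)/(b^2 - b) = b - 5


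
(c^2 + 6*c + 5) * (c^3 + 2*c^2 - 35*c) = c^5 + 8*c^4 - 18*c^3 - 200*c^2 - 175*c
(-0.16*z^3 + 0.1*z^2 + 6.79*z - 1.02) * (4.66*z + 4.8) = -0.7456*z^4 - 0.302*z^3 + 32.1214*z^2 + 27.8388*z - 4.896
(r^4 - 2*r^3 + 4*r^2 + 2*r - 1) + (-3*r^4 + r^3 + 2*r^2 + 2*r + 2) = -2*r^4 - r^3 + 6*r^2 + 4*r + 1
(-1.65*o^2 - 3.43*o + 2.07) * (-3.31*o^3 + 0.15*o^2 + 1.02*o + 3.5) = 5.4615*o^5 + 11.1058*o^4 - 9.0492*o^3 - 8.9631*o^2 - 9.8936*o + 7.245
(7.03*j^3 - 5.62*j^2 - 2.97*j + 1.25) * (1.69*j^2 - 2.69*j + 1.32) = 11.8807*j^5 - 28.4085*j^4 + 19.3781*j^3 + 2.6834*j^2 - 7.2829*j + 1.65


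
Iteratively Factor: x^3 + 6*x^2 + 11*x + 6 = (x + 1)*(x^2 + 5*x + 6) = (x + 1)*(x + 2)*(x + 3)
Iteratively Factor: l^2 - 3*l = (l - 3)*(l)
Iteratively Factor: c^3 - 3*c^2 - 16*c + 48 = (c - 3)*(c^2 - 16) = (c - 3)*(c + 4)*(c - 4)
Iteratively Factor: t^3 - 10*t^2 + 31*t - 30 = (t - 5)*(t^2 - 5*t + 6) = (t - 5)*(t - 2)*(t - 3)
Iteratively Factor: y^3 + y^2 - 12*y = (y)*(y^2 + y - 12) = y*(y + 4)*(y - 3)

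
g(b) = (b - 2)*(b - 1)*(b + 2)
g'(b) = (b - 2)*(b - 1) + (b - 2)*(b + 2) + (b - 1)*(b + 2)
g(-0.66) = 5.92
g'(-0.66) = -1.37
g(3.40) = 18.14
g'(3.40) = 23.88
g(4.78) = 71.25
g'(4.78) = 54.99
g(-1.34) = 5.16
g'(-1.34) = 4.07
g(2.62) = 4.64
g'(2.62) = 11.35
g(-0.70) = 5.97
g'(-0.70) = -1.13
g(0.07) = 3.72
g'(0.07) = -4.13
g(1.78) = -0.65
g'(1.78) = 1.95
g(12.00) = 1540.00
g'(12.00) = 404.00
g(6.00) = 160.00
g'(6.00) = 92.00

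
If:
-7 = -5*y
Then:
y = 7/5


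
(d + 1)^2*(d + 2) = d^3 + 4*d^2 + 5*d + 2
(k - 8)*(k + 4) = k^2 - 4*k - 32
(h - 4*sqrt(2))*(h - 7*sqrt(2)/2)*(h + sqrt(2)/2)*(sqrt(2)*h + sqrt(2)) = sqrt(2)*h^4 - 14*h^3 + sqrt(2)*h^3 - 14*h^2 + 41*sqrt(2)*h^2/2 + 28*h + 41*sqrt(2)*h/2 + 28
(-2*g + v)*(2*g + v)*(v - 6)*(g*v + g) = -4*g^3*v^2 + 20*g^3*v + 24*g^3 + g*v^4 - 5*g*v^3 - 6*g*v^2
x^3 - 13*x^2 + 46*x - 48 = (x - 8)*(x - 3)*(x - 2)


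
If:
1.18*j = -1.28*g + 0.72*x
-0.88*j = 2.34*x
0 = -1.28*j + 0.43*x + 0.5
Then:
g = -0.39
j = 0.35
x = -0.13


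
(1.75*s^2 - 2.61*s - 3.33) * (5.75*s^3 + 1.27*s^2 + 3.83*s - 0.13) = 10.0625*s^5 - 12.785*s^4 - 15.7597*s^3 - 14.4529*s^2 - 12.4146*s + 0.4329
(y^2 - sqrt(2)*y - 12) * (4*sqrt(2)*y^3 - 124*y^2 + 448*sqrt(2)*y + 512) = 4*sqrt(2)*y^5 - 132*y^4 + 524*sqrt(2)*y^3 + 1104*y^2 - 5888*sqrt(2)*y - 6144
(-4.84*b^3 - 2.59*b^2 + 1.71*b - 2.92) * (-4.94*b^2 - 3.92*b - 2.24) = 23.9096*b^5 + 31.7674*b^4 + 12.547*b^3 + 13.5232*b^2 + 7.616*b + 6.5408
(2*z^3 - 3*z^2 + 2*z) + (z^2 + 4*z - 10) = 2*z^3 - 2*z^2 + 6*z - 10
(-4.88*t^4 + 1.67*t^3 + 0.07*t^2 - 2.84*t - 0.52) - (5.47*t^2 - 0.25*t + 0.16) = -4.88*t^4 + 1.67*t^3 - 5.4*t^2 - 2.59*t - 0.68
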